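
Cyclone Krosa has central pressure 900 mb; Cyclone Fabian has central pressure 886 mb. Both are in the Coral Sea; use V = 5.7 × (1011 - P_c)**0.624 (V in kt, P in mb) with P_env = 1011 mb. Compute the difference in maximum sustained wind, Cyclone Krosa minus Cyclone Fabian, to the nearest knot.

Cyclone Krosa: ΔP = 111; V ≈ 5.7 × 111^0.624 ≈ 107.69 kt.
Cyclone Fabian: ΔP = 125; V ≈ 5.7 × 125^0.624 ≈ 115.97 kt.
Difference ≈ 107.69 − 115.97 = -8.28 → -8 kt.

-8 kt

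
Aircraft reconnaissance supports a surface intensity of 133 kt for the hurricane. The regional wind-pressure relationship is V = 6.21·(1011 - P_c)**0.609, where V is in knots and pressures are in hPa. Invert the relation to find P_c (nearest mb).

ΔP = (V / 6.21)^(1/0.609) = (133/6.21)^1.642.
133/6.21 = 21.417; 21.417^1.642 ≈ 153.16 mb.
P_c = 1011 − 153.16 = 857.84 ≈ 858 mb.

858 mb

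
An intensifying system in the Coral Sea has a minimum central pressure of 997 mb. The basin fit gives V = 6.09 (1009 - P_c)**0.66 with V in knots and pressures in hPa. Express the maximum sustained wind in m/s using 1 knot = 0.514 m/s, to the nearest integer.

ΔP = 1009 − 997 = 12 mb.
V ≈ 6.09 × 12^0.66 = 6.09 × 5.155 ≈ 31.396 kt.
31.396 × 0.514 ≈ 16.14 m/s → 16 m/s.

16 m/s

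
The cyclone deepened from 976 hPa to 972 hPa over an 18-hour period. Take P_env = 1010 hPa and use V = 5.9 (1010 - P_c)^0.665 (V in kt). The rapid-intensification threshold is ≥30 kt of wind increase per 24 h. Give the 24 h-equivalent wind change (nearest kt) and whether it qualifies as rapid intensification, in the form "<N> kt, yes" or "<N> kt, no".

V₁: ΔP = 34, V ≈ 5.9 × 34^0.665 ≈ 61.56 kt.
V₂: ΔP = 38, V ≈ 5.9 × 38^0.665 ≈ 66.28 kt.
ΔV over 18 h = 4.72 kt → 24 h equivalent = 4.72 × 24/18 ≈ 6.29 kt.
6 kt < 30 kt ⇒ not rapid intensification.

6 kt, no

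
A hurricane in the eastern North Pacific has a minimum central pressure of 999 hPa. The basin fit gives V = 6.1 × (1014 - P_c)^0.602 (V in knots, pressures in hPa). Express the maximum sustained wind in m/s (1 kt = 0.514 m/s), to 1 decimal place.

ΔP = 1014 − 999 = 15 hPa.
V ≈ 6.1 × 15^0.602 = 6.1 × 5.105 ≈ 31.141 kt.
31.141 × 0.514 ≈ 16.01 m/s → 16.0 m/s.

16.0 m/s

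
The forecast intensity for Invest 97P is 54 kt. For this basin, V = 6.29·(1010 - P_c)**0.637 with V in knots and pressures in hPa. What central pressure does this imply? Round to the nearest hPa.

ΔP = (V / 6.29)^(1/0.637) = (54/6.29)^1.570.
54/6.29 = 8.585; 8.585^1.570 ≈ 29.23 hPa.
P_c = 1010 − 29.23 = 980.77 ≈ 981 hPa.

981 hPa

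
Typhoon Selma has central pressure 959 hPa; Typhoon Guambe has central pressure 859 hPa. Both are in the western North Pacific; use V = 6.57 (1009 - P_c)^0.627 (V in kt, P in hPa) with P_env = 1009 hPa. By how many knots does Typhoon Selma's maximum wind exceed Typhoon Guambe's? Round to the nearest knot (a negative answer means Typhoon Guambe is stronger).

-76 kt

Typhoon Selma: ΔP = 50; V ≈ 6.57 × 50^0.627 ≈ 76.35 kt.
Typhoon Guambe: ΔP = 150; V ≈ 6.57 × 150^0.627 ≈ 152.05 kt.
Difference ≈ 76.35 − 152.05 = -75.70 → -76 kt.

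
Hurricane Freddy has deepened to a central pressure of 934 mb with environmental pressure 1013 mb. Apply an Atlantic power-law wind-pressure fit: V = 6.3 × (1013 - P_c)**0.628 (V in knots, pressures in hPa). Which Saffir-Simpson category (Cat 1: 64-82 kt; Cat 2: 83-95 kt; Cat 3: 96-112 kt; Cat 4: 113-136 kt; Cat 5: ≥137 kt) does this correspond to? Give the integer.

ΔP = 1013 − 934 = 79 mb.
V ≈ 6.3 × 79^0.628 = 6.3 × 15.55 ≈ 98 kt.
98 kt falls in the Category 3 band.

3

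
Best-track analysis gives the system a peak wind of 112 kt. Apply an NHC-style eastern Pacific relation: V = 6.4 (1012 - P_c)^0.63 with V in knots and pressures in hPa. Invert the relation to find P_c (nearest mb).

ΔP = (V / 6.4)^(1/0.63) = (112/6.4)^1.587.
112/6.4 = 17.500; 17.500^1.587 ≈ 93.99 mb.
P_c = 1012 − 93.99 = 918.01 ≈ 918 mb.

918 mb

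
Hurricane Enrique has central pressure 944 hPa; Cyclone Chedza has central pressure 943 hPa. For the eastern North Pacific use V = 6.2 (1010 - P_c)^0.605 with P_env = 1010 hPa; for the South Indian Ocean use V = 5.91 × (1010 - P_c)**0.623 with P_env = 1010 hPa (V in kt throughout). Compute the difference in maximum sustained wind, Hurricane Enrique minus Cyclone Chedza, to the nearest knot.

-3 kt

Hurricane Enrique: ΔP = 66; V ≈ 6.2 × 66^0.605 ≈ 78.20 kt.
Cyclone Chedza: ΔP = 67; V ≈ 5.91 × 67^0.623 ≈ 81.14 kt.
Difference ≈ 78.20 − 81.14 = -2.94 → -3 kt.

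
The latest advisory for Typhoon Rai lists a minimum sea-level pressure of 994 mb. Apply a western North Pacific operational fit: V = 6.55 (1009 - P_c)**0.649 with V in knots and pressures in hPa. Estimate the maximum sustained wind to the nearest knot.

ΔP = 1009 − 994 = 15 mb.
15^0.649 ≈ 5.798.
V ≈ 6.55 × 5.798 ≈ 38.0 kt.

38 kt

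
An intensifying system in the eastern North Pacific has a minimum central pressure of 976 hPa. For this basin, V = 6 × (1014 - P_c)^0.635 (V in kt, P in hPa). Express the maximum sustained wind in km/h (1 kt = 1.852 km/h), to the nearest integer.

ΔP = 1014 − 976 = 38 hPa.
V ≈ 6 × 38^0.635 = 6 × 10.073 ≈ 60.439 kt.
60.439 × 1.852 ≈ 111.93 km/h → 112 km/h.

112 km/h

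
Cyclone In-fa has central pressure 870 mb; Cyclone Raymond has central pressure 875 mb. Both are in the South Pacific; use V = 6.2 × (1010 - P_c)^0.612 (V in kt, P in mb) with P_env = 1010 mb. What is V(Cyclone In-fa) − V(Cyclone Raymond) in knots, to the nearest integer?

Cyclone In-fa: ΔP = 140; V ≈ 6.2 × 140^0.612 ≈ 127.59 kt.
Cyclone Raymond: ΔP = 135; V ≈ 6.2 × 135^0.612 ≈ 124.78 kt.
Difference ≈ 127.59 − 124.78 = 2.81 → 3 kt.

3 kt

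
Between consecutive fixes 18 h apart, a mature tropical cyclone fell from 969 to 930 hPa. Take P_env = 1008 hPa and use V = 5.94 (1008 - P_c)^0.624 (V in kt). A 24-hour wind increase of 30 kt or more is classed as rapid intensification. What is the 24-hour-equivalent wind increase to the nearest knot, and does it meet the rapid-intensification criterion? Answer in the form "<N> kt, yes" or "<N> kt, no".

42 kt, yes

V₁: ΔP = 39, V ≈ 5.94 × 39^0.624 ≈ 58.43 kt.
V₂: ΔP = 78, V ≈ 5.94 × 78^0.624 ≈ 90.04 kt.
ΔV over 18 h = 31.61 kt → 24 h equivalent = 31.61 × 24/18 ≈ 42.15 kt.
42 kt ≥ 30 kt ⇒ rapid intensification.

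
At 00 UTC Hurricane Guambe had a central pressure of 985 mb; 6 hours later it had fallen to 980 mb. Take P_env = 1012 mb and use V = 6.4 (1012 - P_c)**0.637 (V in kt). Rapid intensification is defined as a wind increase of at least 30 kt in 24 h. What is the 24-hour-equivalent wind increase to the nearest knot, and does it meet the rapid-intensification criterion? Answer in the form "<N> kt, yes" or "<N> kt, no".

24 kt, no

V₁: ΔP = 27, V ≈ 6.4 × 27^0.637 ≈ 52.23 kt.
V₂: ΔP = 32, V ≈ 6.4 × 32^0.637 ≈ 58.21 kt.
ΔV over 6 h = 5.98 kt → 24 h equivalent = 5.98 × 24/6 ≈ 23.92 kt.
24 kt < 30 kt ⇒ not rapid intensification.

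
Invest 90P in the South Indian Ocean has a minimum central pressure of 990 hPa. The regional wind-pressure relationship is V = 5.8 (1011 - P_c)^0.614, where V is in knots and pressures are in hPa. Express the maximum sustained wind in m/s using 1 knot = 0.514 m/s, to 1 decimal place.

ΔP = 1011 − 990 = 21 hPa.
V ≈ 5.8 × 21^0.614 = 5.8 × 6.484 ≈ 37.607 kt.
37.607 × 0.514 ≈ 19.33 m/s → 19.3 m/s.

19.3 m/s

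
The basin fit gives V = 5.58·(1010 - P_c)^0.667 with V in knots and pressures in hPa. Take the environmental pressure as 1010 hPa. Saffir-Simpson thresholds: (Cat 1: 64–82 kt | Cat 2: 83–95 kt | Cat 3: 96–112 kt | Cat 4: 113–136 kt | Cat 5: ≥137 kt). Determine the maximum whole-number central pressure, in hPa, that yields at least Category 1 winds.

Category 1 begins at V = 64 kt.
Required ΔP = (64/5.58)^(1/0.667) = 11.470^1.499 ≈ 38.77 hPa.
P_c ≤ 1010 − 38.77 = 971.23, so the highest integer P_c is 971 hPa.

971 hPa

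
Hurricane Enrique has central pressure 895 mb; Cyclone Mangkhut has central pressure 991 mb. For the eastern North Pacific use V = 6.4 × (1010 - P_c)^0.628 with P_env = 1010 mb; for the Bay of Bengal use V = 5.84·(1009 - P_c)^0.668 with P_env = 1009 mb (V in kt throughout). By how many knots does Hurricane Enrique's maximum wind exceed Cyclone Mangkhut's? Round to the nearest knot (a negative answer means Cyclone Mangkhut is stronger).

Hurricane Enrique: ΔP = 115; V ≈ 6.4 × 115^0.628 ≈ 125.98 kt.
Cyclone Mangkhut: ΔP = 18; V ≈ 5.84 × 18^0.668 ≈ 40.27 kt.
Difference ≈ 125.98 − 40.27 = 85.71 → 86 kt.

86 kt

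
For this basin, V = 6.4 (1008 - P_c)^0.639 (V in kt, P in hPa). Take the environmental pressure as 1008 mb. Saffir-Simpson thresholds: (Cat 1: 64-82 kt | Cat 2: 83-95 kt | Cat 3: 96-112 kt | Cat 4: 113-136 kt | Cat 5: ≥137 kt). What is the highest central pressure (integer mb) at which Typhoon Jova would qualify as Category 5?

887 mb

Category 5 begins at V = 137 kt.
Required ΔP = (137/6.4)^(1/0.639) = 21.406^1.565 ≈ 120.84 mb.
P_c ≤ 1008 − 120.84 = 887.16, so the highest integer P_c is 887 mb.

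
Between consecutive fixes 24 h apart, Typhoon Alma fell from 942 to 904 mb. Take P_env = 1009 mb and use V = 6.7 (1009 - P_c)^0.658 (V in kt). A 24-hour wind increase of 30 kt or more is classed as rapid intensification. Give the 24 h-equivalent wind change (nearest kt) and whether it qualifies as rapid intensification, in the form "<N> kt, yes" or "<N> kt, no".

V₁: ΔP = 67, V ≈ 6.7 × 67^0.658 ≈ 106.57 kt.
V₂: ΔP = 105, V ≈ 6.7 × 105^0.658 ≈ 143.22 kt.
ΔV over 24 h = 36.65 kt → 24 h equivalent = 36.65 × 24/24 ≈ 36.65 kt.
37 kt ≥ 30 kt ⇒ rapid intensification.

37 kt, yes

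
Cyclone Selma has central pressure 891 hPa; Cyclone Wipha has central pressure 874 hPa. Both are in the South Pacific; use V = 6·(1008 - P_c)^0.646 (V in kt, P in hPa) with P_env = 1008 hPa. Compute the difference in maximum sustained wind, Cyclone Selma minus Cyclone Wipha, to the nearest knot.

-12 kt

Cyclone Selma: ΔP = 117; V ≈ 6 × 117^0.646 ≈ 130.08 kt.
Cyclone Wipha: ΔP = 134; V ≈ 6 × 134^0.646 ≈ 141.99 kt.
Difference ≈ 130.08 − 141.99 = -11.91 → -12 kt.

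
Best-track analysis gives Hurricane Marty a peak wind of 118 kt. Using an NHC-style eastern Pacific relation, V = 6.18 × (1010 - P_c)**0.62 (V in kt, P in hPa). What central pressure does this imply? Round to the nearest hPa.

894 hPa

ΔP = (V / 6.18)^(1/0.62) = (118/6.18)^1.613.
118/6.18 = 19.094; 19.094^1.613 ≈ 116.40 hPa.
P_c = 1010 − 116.40 = 893.60 ≈ 894 hPa.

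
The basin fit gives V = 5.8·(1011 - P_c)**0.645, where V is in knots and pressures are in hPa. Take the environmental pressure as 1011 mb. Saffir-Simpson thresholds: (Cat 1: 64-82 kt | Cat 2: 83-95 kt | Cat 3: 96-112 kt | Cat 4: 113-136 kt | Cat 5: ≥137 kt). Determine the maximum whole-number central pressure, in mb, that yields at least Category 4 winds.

911 mb

Category 4 begins at V = 113 kt.
Required ΔP = (113/5.8)^(1/0.645) = 19.483^1.550 ≈ 99.88 mb.
P_c ≤ 1011 − 99.88 = 911.12, so the highest integer P_c is 911 mb.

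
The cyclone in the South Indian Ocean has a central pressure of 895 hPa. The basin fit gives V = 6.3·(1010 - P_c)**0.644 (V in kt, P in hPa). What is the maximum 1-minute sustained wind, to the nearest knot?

ΔP = 1010 − 895 = 115 hPa.
115^0.644 ≈ 21.237.
V ≈ 6.3 × 21.237 ≈ 133.8 kt.

134 kt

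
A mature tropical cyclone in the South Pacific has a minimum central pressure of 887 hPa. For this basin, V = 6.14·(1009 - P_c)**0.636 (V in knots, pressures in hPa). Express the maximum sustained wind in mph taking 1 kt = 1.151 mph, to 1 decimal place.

ΔP = 1009 − 887 = 122 hPa.
V ≈ 6.14 × 122^0.636 = 6.14 × 21.229 ≈ 130.345 kt.
130.345 × 1.151 ≈ 150.03 mph → 150.0 mph.

150.0 mph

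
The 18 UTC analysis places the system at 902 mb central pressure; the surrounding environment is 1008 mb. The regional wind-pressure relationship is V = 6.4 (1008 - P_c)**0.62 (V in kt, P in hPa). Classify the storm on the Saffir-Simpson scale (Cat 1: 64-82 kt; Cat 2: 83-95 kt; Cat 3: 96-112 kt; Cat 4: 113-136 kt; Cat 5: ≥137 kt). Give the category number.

ΔP = 1008 − 902 = 106 mb.
V ≈ 6.4 × 106^0.62 = 6.4 × 18.02 ≈ 115 kt.
115 kt falls in the Category 4 band.

4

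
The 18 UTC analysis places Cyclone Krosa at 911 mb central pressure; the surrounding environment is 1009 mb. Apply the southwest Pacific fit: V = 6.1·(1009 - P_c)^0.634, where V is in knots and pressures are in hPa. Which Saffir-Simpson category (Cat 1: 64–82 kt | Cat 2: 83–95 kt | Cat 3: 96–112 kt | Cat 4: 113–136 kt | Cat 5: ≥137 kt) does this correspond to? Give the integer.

3

ΔP = 1009 − 911 = 98 mb.
V ≈ 6.1 × 98^0.634 = 6.1 × 18.30 ≈ 112 kt.
112 kt falls in the Category 3 band.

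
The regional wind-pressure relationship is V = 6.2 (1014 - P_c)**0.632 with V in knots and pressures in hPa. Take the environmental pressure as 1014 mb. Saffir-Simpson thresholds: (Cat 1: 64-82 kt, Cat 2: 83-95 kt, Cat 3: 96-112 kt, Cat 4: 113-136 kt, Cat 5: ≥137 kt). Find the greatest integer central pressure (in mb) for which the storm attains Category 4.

915 mb

Category 4 begins at V = 113 kt.
Required ΔP = (113/6.2)^(1/0.632) = 18.226^1.582 ≈ 98.80 mb.
P_c ≤ 1014 − 98.80 = 915.20, so the highest integer P_c is 915 mb.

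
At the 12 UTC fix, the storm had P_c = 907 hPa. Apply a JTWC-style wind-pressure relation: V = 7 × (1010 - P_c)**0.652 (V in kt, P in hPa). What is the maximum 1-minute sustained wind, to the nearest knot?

144 kt

ΔP = 1010 − 907 = 103 hPa.
103^0.652 ≈ 20.529.
V ≈ 7 × 20.529 ≈ 143.7 kt.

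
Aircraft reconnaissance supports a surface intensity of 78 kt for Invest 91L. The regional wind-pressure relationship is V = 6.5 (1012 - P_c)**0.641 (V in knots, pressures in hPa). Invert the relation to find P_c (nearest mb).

964 mb

ΔP = (V / 6.5)^(1/0.641) = (78/6.5)^1.560.
78/6.5 = 12.000; 12.000^1.560 ≈ 48.26 mb.
P_c = 1012 − 48.26 = 963.74 ≈ 964 mb.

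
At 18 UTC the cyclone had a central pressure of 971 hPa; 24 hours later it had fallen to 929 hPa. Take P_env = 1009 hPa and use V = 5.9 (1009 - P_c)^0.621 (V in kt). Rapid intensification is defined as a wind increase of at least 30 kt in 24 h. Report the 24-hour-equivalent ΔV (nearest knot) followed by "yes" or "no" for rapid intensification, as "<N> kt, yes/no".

33 kt, yes

V₁: ΔP = 38, V ≈ 5.9 × 38^0.621 ≈ 56.48 kt.
V₂: ΔP = 80, V ≈ 5.9 × 80^0.621 ≈ 89.67 kt.
ΔV over 24 h = 33.19 kt → 24 h equivalent = 33.19 × 24/24 ≈ 33.19 kt.
33 kt ≥ 30 kt ⇒ rapid intensification.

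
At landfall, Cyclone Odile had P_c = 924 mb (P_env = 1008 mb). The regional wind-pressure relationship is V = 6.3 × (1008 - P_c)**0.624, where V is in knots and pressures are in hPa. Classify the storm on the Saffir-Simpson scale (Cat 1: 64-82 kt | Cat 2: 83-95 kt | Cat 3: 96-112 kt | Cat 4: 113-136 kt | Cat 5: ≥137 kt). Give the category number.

3

ΔP = 1008 − 924 = 84 mb.
V ≈ 6.3 × 84^0.624 = 6.3 × 15.88 ≈ 100 kt.
100 kt falls in the Category 3 band.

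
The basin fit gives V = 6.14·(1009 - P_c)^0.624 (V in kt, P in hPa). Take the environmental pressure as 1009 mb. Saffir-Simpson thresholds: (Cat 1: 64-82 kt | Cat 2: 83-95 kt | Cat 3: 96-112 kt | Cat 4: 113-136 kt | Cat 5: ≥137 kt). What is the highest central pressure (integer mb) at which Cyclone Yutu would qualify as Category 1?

966 mb

Category 1 begins at V = 64 kt.
Required ΔP = (64/6.14)^(1/0.624) = 10.423^1.603 ≈ 42.80 mb.
P_c ≤ 1009 − 42.80 = 966.20, so the highest integer P_c is 966 mb.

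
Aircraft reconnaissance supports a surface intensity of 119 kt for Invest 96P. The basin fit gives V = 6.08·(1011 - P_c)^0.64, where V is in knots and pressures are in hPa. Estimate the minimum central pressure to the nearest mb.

ΔP = (V / 6.08)^(1/0.64) = (119/6.08)^1.562.
119/6.08 = 19.572; 19.572^1.562 ≈ 104.28 mb.
P_c = 1011 − 104.28 = 906.72 ≈ 907 mb.

907 mb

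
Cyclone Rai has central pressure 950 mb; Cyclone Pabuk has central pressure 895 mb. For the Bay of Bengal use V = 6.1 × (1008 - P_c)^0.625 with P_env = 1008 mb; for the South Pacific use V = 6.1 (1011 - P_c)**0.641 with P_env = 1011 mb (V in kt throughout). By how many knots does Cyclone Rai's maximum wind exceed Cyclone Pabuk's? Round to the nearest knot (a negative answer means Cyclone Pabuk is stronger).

-51 kt

Cyclone Rai: ΔP = 58; V ≈ 6.1 × 58^0.625 ≈ 77.17 kt.
Cyclone Pabuk: ΔP = 116; V ≈ 6.1 × 116^0.641 ≈ 128.42 kt.
Difference ≈ 77.17 − 128.42 = -51.25 → -51 kt.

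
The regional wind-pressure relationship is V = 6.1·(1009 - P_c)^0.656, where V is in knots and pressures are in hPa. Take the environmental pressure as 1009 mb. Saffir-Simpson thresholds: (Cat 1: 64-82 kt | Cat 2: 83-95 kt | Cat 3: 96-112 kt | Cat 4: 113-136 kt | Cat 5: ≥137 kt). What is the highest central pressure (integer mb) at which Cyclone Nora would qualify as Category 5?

894 mb

Category 5 begins at V = 137 kt.
Required ΔP = (137/6.1)^(1/0.656) = 22.459^1.524 ≈ 114.83 mb.
P_c ≤ 1009 − 114.83 = 894.17, so the highest integer P_c is 894 mb.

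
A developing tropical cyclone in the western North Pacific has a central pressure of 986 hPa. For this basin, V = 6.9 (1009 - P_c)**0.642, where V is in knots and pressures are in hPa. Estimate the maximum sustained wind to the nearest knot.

52 kt

ΔP = 1009 − 986 = 23 hPa.
23^0.642 ≈ 7.486.
V ≈ 6.9 × 7.486 ≈ 51.7 kt.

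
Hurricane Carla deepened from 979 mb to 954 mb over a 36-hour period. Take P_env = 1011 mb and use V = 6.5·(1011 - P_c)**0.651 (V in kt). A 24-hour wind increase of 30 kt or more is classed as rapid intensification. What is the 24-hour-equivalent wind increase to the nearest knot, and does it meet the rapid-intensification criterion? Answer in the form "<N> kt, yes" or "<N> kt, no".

19 kt, no

V₁: ΔP = 32, V ≈ 6.5 × 32^0.651 ≈ 62.05 kt.
V₂: ΔP = 57, V ≈ 6.5 × 57^0.651 ≈ 90.36 kt.
ΔV over 36 h = 28.31 kt → 24 h equivalent = 28.31 × 24/36 ≈ 18.87 kt.
19 kt < 30 kt ⇒ not rapid intensification.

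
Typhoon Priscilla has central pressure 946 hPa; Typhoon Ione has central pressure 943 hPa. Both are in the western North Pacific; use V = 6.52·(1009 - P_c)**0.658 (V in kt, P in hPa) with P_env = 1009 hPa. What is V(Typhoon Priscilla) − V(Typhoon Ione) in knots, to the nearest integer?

Typhoon Priscilla: ΔP = 63; V ≈ 6.52 × 63^0.658 ≈ 99.59 kt.
Typhoon Ione: ΔP = 66; V ≈ 6.52 × 66^0.658 ≈ 102.69 kt.
Difference ≈ 99.59 − 102.69 = -3.10 → -3 kt.

-3 kt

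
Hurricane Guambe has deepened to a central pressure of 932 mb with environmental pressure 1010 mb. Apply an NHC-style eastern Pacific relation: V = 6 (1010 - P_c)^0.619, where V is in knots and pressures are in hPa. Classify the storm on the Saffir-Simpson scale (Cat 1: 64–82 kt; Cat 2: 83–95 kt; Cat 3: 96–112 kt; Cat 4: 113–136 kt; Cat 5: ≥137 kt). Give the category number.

2

ΔP = 1010 − 932 = 78 mb.
V ≈ 6 × 78^0.619 = 6 × 14.83 ≈ 89 kt.
89 kt falls in the Category 2 band.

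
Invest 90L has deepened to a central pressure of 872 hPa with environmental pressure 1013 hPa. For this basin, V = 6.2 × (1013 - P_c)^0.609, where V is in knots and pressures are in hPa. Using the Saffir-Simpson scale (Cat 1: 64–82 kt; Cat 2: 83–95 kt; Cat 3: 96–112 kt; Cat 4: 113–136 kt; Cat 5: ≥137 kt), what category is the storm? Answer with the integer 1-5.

4

ΔP = 1013 − 872 = 141 hPa.
V ≈ 6.2 × 141^0.609 = 6.2 × 20.36 ≈ 126 kt.
126 kt falls in the Category 4 band.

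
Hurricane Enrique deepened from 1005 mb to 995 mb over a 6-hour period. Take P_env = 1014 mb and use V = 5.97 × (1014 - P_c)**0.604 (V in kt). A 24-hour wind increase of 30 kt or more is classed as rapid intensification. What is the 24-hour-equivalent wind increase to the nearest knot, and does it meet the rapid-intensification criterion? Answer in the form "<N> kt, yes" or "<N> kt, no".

51 kt, yes

V₁: ΔP = 9, V ≈ 5.97 × 9^0.604 ≈ 22.51 kt.
V₂: ΔP = 19, V ≈ 5.97 × 19^0.604 ≈ 35.35 kt.
ΔV over 6 h = 12.84 kt → 24 h equivalent = 12.84 × 24/6 ≈ 51.36 kt.
51 kt ≥ 30 kt ⇒ rapid intensification.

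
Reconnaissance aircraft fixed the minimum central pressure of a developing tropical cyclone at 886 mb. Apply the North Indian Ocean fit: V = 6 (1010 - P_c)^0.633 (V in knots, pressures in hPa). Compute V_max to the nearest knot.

127 kt

ΔP = 1010 − 886 = 124 mb.
124^0.633 ≈ 21.142.
V ≈ 6 × 21.142 ≈ 126.8 kt.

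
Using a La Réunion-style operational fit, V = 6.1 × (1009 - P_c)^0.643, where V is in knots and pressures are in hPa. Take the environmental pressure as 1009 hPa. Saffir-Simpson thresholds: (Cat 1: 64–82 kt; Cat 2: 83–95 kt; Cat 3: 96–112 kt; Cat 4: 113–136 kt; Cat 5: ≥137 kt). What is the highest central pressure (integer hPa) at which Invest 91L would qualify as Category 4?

915 hPa

Category 4 begins at V = 113 kt.
Required ΔP = (113/6.1)^(1/0.643) = 18.525^1.555 ≈ 93.67 hPa.
P_c ≤ 1009 − 93.67 = 915.33, so the highest integer P_c is 915 hPa.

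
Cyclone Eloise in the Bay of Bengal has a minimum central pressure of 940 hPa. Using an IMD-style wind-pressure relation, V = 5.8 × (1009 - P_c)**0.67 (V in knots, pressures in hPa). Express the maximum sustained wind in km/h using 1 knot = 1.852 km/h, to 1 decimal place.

183.3 km/h

ΔP = 1009 − 940 = 69 hPa.
V ≈ 5.8 × 69^0.67 = 5.8 × 17.062 ≈ 98.959 kt.
98.959 × 1.852 ≈ 183.27 km/h → 183.3 km/h.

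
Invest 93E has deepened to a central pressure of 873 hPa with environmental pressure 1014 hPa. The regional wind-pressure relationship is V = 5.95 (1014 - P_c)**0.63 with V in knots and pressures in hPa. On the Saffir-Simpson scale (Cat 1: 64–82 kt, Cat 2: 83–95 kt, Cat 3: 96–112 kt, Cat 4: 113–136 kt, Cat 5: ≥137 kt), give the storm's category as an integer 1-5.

4

ΔP = 1014 − 873 = 141 hPa.
V ≈ 5.95 × 141^0.63 = 5.95 × 22.59 ≈ 134 kt.
134 kt falls in the Category 4 band.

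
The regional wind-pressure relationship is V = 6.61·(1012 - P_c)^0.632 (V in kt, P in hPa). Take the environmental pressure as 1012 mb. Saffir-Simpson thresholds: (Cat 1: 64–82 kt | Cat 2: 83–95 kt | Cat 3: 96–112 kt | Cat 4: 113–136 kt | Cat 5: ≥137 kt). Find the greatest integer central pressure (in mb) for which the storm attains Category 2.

Category 2 begins at V = 83 kt.
Required ΔP = (83/6.61)^(1/0.632) = 12.557^1.582 ≈ 54.79 mb.
P_c ≤ 1012 − 54.79 = 957.21, so the highest integer P_c is 957 mb.

957 mb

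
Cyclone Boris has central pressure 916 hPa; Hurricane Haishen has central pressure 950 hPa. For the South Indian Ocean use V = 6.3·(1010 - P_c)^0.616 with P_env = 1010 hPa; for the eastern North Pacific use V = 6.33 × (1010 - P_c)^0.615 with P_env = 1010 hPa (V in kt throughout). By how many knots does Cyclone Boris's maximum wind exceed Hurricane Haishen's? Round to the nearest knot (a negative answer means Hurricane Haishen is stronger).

Cyclone Boris: ΔP = 94; V ≈ 6.3 × 94^0.616 ≈ 103.46 kt.
Hurricane Haishen: ΔP = 60; V ≈ 6.33 × 60^0.615 ≈ 78.52 kt.
Difference ≈ 103.46 − 78.52 = 24.94 → 25 kt.

25 kt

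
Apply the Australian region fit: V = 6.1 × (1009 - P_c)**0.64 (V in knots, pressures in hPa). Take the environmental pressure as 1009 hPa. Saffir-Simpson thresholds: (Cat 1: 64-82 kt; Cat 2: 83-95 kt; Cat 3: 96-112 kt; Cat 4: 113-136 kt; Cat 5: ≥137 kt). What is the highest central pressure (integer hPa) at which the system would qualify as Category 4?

Category 4 begins at V = 113 kt.
Required ΔP = (113/6.1)^(1/0.64) = 18.525^1.562 ≈ 95.69 hPa.
P_c ≤ 1009 − 95.69 = 913.31, so the highest integer P_c is 913 hPa.

913 hPa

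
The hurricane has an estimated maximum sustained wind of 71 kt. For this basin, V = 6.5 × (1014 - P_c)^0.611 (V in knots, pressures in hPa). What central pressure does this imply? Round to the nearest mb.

964 mb

ΔP = (V / 6.5)^(1/0.611) = (71/6.5)^1.637.
71/6.5 = 10.923; 10.923^1.637 ≈ 50.05 mb.
P_c = 1014 − 50.05 = 963.95 ≈ 964 mb.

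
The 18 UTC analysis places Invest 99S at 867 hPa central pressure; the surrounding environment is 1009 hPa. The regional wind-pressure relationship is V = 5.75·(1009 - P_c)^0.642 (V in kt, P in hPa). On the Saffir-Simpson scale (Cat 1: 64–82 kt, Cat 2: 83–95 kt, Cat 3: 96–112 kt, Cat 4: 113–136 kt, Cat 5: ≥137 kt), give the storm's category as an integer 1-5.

ΔP = 1009 − 867 = 142 hPa.
V ≈ 5.75 × 142^0.642 = 5.75 × 24.09 ≈ 138 kt.
138 kt falls in the Category 5 band.

5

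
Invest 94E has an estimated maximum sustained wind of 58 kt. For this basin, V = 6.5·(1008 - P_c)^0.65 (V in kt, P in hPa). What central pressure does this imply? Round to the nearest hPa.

ΔP = (V / 6.5)^(1/0.65) = (58/6.5)^1.538.
58/6.5 = 8.923; 8.923^1.538 ≈ 29.00 hPa.
P_c = 1008 − 29.00 = 979.00 ≈ 979 hPa.

979 hPa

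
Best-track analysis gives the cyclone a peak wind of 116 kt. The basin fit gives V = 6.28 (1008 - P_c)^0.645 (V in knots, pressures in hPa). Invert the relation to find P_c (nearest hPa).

916 hPa

ΔP = (V / 6.28)^(1/0.645) = (116/6.28)^1.550.
116/6.28 = 18.471; 18.471^1.550 ≈ 91.95 hPa.
P_c = 1008 − 91.95 = 916.05 ≈ 916 hPa.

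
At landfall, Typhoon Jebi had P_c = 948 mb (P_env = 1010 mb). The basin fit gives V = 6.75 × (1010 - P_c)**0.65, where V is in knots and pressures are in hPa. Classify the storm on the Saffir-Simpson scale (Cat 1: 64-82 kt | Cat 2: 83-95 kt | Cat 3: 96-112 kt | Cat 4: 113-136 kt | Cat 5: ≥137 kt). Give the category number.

ΔP = 1010 − 948 = 62 mb.
V ≈ 6.75 × 62^0.65 = 6.75 × 14.62 ≈ 99 kt.
99 kt falls in the Category 3 band.

3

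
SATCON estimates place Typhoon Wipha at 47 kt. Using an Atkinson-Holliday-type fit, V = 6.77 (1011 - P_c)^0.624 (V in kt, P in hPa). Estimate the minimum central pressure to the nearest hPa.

989 hPa

ΔP = (V / 6.77)^(1/0.624) = (47/6.77)^1.603.
47/6.77 = 6.942; 6.942^1.603 ≈ 22.31 hPa.
P_c = 1011 − 22.31 = 988.69 ≈ 989 hPa.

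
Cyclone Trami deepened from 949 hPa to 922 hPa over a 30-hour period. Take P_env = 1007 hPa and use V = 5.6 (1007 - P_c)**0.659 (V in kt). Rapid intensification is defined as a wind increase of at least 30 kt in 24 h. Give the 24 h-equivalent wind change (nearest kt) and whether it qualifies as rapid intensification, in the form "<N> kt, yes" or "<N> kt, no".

V₁: ΔP = 58, V ≈ 5.6 × 58^0.659 ≈ 81.34 kt.
V₂: ΔP = 85, V ≈ 5.6 × 85^0.659 ≈ 104.63 kt.
ΔV over 30 h = 23.29 kt → 24 h equivalent = 23.29 × 24/30 ≈ 18.63 kt.
19 kt < 30 kt ⇒ not rapid intensification.

19 kt, no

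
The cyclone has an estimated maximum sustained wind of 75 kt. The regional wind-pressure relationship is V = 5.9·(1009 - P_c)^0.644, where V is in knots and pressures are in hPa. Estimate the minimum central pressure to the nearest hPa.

ΔP = (V / 5.9)^(1/0.644) = (75/5.9)^1.553.
75/5.9 = 12.712; 12.712^1.553 ≈ 51.83 hPa.
P_c = 1009 − 51.83 = 957.17 ≈ 957 hPa.

957 hPa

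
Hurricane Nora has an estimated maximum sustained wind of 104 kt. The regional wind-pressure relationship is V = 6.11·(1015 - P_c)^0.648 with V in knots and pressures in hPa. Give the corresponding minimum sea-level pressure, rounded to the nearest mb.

936 mb

ΔP = (V / 6.11)^(1/0.648) = (104/6.11)^1.543.
104/6.11 = 17.021; 17.021^1.543 ≈ 79.37 mb.
P_c = 1015 − 79.37 = 935.63 ≈ 936 mb.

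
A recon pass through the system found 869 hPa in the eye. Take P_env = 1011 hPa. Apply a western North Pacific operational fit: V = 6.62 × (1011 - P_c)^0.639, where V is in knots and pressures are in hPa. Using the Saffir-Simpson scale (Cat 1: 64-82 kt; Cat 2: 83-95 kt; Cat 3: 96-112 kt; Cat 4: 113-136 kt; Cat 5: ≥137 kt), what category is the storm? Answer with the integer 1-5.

ΔP = 1011 − 869 = 142 hPa.
V ≈ 6.62 × 142^0.639 = 6.62 × 23.73 ≈ 157 kt.
157 kt falls in the Category 5 band.

5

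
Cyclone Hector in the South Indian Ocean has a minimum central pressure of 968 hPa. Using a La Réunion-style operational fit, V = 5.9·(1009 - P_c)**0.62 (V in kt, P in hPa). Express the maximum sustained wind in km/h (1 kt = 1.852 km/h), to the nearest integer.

109 km/h

ΔP = 1009 − 968 = 41 hPa.
V ≈ 5.9 × 41^0.62 = 5.9 × 9.998 ≈ 58.990 kt.
58.990 × 1.852 ≈ 109.25 km/h → 109 km/h.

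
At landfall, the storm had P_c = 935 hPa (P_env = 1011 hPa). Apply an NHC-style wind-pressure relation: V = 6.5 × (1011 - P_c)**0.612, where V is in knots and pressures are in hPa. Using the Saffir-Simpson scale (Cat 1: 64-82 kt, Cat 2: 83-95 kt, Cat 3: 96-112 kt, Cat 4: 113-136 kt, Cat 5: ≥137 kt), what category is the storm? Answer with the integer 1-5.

2

ΔP = 1011 − 935 = 76 hPa.
V ≈ 6.5 × 76^0.612 = 6.5 × 14.16 ≈ 92 kt.
92 kt falls in the Category 2 band.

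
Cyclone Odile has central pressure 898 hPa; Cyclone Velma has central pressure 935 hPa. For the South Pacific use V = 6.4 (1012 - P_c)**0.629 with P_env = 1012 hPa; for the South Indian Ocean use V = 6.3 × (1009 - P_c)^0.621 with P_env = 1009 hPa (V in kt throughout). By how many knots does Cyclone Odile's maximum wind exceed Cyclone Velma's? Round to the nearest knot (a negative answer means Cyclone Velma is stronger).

35 kt

Cyclone Odile: ΔP = 114; V ≈ 6.4 × 114^0.629 ≈ 125.88 kt.
Cyclone Velma: ΔP = 74; V ≈ 6.3 × 74^0.621 ≈ 91.23 kt.
Difference ≈ 125.88 − 91.23 = 34.65 → 35 kt.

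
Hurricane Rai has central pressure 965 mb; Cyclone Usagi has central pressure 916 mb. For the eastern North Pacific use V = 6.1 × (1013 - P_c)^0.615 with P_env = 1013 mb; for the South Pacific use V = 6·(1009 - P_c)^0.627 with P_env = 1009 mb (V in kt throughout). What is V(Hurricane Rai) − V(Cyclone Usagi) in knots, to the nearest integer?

Hurricane Rai: ΔP = 48; V ≈ 6.1 × 48^0.615 ≈ 65.96 kt.
Cyclone Usagi: ΔP = 93; V ≈ 6 × 93^0.627 ≈ 102.89 kt.
Difference ≈ 65.96 − 102.89 = -36.93 → -37 kt.

-37 kt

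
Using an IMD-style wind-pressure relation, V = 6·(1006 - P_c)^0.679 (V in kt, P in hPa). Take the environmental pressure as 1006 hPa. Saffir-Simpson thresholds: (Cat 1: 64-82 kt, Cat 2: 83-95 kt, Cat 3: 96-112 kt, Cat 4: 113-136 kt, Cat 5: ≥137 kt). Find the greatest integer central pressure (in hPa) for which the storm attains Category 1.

973 hPa

Category 1 begins at V = 64 kt.
Required ΔP = (64/6)^(1/0.679) = 10.667^1.473 ≈ 32.66 hPa.
P_c ≤ 1006 − 32.66 = 973.34, so the highest integer P_c is 973 hPa.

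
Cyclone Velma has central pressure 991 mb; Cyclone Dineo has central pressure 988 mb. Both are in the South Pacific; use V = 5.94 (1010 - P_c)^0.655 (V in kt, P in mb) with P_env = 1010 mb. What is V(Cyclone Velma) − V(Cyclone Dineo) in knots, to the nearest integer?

Cyclone Velma: ΔP = 19; V ≈ 5.94 × 19^0.655 ≈ 40.87 kt.
Cyclone Dineo: ΔP = 22; V ≈ 5.94 × 22^0.655 ≈ 44.99 kt.
Difference ≈ 40.87 − 44.99 = -4.12 → -4 kt.

-4 kt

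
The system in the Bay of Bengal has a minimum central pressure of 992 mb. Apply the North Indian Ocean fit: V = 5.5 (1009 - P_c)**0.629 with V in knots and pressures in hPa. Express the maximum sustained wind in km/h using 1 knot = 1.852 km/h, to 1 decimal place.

ΔP = 1009 − 992 = 17 mb.
V ≈ 5.5 × 17^0.629 = 5.5 × 5.942 ≈ 32.682 kt.
32.682 × 1.852 ≈ 60.53 km/h → 60.5 km/h.

60.5 km/h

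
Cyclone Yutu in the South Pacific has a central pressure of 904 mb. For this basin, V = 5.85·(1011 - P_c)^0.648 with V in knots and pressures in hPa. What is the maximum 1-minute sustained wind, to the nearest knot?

ΔP = 1011 − 904 = 107 mb.
107^0.648 ≈ 20.656.
V ≈ 5.85 × 20.656 ≈ 120.8 kt.

121 kt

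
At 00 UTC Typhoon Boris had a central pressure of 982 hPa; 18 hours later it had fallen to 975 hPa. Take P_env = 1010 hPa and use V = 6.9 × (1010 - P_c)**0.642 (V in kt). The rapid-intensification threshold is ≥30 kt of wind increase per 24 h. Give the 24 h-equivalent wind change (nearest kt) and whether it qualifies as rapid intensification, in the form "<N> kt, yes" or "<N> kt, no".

V₁: ΔP = 28, V ≈ 6.9 × 28^0.642 ≈ 58.60 kt.
V₂: ΔP = 35, V ≈ 6.9 × 35^0.642 ≈ 67.63 kt.
ΔV over 18 h = 9.03 kt → 24 h equivalent = 9.03 × 24/18 ≈ 12.04 kt.
12 kt < 30 kt ⇒ not rapid intensification.

12 kt, no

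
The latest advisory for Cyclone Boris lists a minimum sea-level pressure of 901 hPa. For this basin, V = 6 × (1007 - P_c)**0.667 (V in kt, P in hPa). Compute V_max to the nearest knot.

135 kt

ΔP = 1007 − 901 = 106 hPa.
106^0.667 ≈ 22.433.
V ≈ 6 × 22.433 ≈ 134.6 kt.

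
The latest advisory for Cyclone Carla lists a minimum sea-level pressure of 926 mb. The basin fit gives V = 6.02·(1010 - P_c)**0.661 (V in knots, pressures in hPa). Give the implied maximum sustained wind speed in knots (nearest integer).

ΔP = 1010 − 926 = 84 mb.
84^0.661 ≈ 18.705.
V ≈ 6.02 × 18.705 ≈ 112.6 kt.

113 kt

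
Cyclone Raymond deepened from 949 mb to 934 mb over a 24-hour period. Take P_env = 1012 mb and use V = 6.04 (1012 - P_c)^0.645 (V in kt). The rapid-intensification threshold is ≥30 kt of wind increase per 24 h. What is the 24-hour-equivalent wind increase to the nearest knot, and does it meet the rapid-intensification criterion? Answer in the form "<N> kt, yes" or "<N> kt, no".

13 kt, no

V₁: ΔP = 63, V ≈ 6.04 × 63^0.645 ≈ 87.42 kt.
V₂: ΔP = 78, V ≈ 6.04 × 78^0.645 ≈ 100.33 kt.
ΔV over 24 h = 12.91 kt → 24 h equivalent = 12.91 × 24/24 ≈ 12.91 kt.
13 kt < 30 kt ⇒ not rapid intensification.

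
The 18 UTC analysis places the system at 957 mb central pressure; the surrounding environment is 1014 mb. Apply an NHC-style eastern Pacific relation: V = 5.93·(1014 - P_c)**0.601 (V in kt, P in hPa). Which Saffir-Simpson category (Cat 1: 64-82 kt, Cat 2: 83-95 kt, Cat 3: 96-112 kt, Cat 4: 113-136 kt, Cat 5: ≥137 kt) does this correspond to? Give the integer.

ΔP = 1014 − 957 = 57 mb.
V ≈ 5.93 × 57^0.601 = 5.93 × 11.36 ≈ 67 kt.
67 kt falls in the Category 1 band.

1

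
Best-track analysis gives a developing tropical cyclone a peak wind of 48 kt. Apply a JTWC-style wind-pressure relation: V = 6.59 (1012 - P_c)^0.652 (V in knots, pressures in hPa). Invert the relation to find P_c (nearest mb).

991 mb

ΔP = (V / 6.59)^(1/0.652) = (48/6.59)^1.534.
48/6.59 = 7.284; 7.284^1.534 ≈ 21.02 mb.
P_c = 1012 − 21.02 = 990.98 ≈ 991 mb.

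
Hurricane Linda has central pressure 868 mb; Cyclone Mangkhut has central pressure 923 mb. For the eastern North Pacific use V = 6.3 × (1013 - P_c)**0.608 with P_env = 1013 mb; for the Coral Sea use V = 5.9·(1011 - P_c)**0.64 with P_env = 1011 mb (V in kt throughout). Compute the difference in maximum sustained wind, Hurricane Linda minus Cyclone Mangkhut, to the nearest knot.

26 kt

Hurricane Linda: ΔP = 145; V ≈ 6.3 × 145^0.608 ≈ 129.85 kt.
Cyclone Mangkhut: ΔP = 88; V ≈ 5.9 × 88^0.64 ≈ 103.59 kt.
Difference ≈ 129.85 − 103.59 = 26.26 → 26 kt.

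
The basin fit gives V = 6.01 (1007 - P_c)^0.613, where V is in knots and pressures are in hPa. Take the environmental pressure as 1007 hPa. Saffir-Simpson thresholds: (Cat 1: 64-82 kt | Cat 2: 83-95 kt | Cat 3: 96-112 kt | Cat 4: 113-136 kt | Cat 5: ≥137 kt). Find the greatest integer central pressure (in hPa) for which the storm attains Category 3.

915 hPa

Category 3 begins at V = 96 kt.
Required ΔP = (96/6.01)^(1/0.613) = 15.973^1.631 ≈ 91.86 hPa.
P_c ≤ 1007 − 91.86 = 915.14, so the highest integer P_c is 915 hPa.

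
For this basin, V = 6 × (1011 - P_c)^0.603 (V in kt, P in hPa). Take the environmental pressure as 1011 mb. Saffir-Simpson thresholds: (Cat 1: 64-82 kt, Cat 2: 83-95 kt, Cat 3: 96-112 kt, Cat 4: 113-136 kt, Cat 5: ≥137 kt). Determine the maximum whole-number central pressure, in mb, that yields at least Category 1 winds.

Category 1 begins at V = 64 kt.
Required ΔP = (64/6)^(1/0.603) = 10.667^1.658 ≈ 50.68 mb.
P_c ≤ 1011 − 50.68 = 960.32, so the highest integer P_c is 960 mb.

960 mb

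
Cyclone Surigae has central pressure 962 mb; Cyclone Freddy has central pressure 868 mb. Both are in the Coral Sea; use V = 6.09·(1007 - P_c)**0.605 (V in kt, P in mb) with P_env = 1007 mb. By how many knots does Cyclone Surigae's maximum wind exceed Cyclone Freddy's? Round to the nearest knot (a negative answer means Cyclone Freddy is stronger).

Cyclone Surigae: ΔP = 45; V ≈ 6.09 × 45^0.605 ≈ 60.93 kt.
Cyclone Freddy: ΔP = 139; V ≈ 6.09 × 139^0.605 ≈ 120.54 kt.
Difference ≈ 60.93 − 120.54 = -59.61 → -60 kt.

-60 kt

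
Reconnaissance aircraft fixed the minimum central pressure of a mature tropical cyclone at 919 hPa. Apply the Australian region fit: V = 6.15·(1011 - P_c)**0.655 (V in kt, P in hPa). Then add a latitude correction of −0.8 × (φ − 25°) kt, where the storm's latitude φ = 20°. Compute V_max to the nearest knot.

ΔP = 1011 − 919 = 92 hPa.
92^0.655 ≈ 19.332.
V ≈ 6.15 × 19.332 ≈ 118.9 kt.
Latitude correction: −0.8 × (20 − 25) = 4 kt.
Corrected V ≈ 122.9 kt → 123 kt.

123 kt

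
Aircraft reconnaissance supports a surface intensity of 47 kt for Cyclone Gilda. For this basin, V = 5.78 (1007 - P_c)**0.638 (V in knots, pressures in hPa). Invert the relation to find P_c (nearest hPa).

ΔP = (V / 5.78)^(1/0.638) = (47/5.78)^1.567.
47/5.78 = 8.131; 8.131^1.567 ≈ 26.71 hPa.
P_c = 1007 − 26.71 = 980.29 ≈ 980 hPa.

980 hPa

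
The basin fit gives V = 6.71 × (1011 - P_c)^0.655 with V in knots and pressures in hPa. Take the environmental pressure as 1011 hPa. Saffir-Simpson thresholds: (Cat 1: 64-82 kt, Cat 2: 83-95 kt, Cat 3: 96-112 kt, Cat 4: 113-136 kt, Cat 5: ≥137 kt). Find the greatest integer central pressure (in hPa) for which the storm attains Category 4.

936 hPa

Category 4 begins at V = 113 kt.
Required ΔP = (113/6.71)^(1/0.655) = 16.841^1.527 ≈ 74.52 hPa.
P_c ≤ 1011 − 74.52 = 936.48, so the highest integer P_c is 936 hPa.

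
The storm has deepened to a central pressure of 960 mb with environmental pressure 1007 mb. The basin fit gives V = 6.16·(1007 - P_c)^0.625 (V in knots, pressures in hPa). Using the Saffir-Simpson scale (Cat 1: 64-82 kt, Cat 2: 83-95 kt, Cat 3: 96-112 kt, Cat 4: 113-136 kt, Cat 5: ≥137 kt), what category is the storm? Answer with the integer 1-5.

1

ΔP = 1007 − 960 = 47 mb.
V ≈ 6.16 × 47^0.625 = 6.16 × 11.09 ≈ 68 kt.
68 kt falls in the Category 1 band.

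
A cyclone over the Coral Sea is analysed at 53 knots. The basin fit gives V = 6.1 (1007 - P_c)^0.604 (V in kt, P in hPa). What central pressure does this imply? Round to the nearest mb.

971 mb

ΔP = (V / 6.1)^(1/0.604) = (53/6.1)^1.656.
53/6.1 = 8.689; 8.689^1.656 ≈ 35.85 mb.
P_c = 1007 − 35.85 = 971.15 ≈ 971 mb.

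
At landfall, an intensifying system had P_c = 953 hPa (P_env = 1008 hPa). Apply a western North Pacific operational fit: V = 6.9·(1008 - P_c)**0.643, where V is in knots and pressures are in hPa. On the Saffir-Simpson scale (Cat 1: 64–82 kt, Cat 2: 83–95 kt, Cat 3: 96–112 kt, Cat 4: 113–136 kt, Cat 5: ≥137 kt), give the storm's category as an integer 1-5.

2

ΔP = 1008 − 953 = 55 hPa.
V ≈ 6.9 × 55^0.643 = 6.9 × 13.15 ≈ 91 kt.
91 kt falls in the Category 2 band.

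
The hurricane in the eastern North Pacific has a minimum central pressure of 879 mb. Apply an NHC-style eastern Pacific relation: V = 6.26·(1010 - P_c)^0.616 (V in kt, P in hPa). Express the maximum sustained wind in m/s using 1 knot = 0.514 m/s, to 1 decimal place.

ΔP = 1010 − 879 = 131 mb.
V ≈ 6.26 × 131^0.616 = 6.26 × 20.148 ≈ 126.129 kt.
126.129 × 0.514 ≈ 64.83 m/s → 64.8 m/s.

64.8 m/s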